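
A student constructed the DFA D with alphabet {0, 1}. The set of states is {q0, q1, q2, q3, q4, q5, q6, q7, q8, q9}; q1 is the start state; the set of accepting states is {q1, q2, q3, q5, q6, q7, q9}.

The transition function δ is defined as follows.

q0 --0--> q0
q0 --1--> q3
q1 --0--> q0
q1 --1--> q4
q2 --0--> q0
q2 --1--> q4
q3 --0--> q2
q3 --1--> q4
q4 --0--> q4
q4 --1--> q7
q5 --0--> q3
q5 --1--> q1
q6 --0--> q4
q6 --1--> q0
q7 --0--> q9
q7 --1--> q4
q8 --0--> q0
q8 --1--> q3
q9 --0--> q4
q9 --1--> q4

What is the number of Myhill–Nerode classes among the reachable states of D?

3

Reachable states from the start: {q0,q1,q2,q3,q4,q7,q9}. Unreachable: {q5,q6,q8} — drop them.
Start with accepting vs non-accepting: {q1,q2,q3,q7,q9} | {q0,q4}.
On input 0, block {q1,q2,q3,q7,q9} splits into {q1,q2,q9} and {q3,q7}.
No further refinement is possible. Final partition (3 blocks): {q1,q2,q9} | {q0,q4} | {q3,q7}.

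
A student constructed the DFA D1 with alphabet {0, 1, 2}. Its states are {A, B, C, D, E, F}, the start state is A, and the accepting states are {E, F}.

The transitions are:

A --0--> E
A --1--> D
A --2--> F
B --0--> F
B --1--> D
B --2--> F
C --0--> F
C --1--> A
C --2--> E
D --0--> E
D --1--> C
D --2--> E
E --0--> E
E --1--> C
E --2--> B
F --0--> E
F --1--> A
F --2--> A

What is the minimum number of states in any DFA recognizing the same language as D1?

2

All states are reachable from the start state.
Start with accepting vs non-accepting: {E,F} | {A,B,C,D}.
The partition is now stable with 2 blocks: {E,F} | {A,B,C,D}.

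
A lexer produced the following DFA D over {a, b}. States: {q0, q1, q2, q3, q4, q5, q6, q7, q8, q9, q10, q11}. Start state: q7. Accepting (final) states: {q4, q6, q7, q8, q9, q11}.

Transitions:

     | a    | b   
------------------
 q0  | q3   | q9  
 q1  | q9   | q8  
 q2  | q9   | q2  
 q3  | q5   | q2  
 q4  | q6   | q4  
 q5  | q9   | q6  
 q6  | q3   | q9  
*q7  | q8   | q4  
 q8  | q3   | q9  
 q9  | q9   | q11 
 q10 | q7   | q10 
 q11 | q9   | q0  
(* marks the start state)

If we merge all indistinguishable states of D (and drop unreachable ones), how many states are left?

First remove the unreachable states {q1,q10}; 10 states remain.
Start with accepting vs non-accepting: {q4,q6,q7,q8,q9,q11} | {q0,q2,q3,q5}.
Split {q4,q6,q7,q8,q9,q11} by δ(·,a) → {q4,q7,q9,q11} and {q6,q8}.
Refine {q4,q7,q9,q11} on symbol a: members go to different blocks, giving {q4,q7} and {q9,q11}.
On input a, block {q0,q2,q3,q5} splits into {q0,q3} and {q2,q5}.
Split {q0,q3} by δ(·,a) → {q0} and {q3}.
Split {q9,q11} by δ(·,b) → {q9} and {q11}.
Split {q2,q5} by δ(·,b) → {q2} and {q5}.
Stable partition: {q4,q7} | {q0} | {q6,q8} | {q9} | {q2} | {q3} | {q11} | {q5} — 8 equivalence classes.

8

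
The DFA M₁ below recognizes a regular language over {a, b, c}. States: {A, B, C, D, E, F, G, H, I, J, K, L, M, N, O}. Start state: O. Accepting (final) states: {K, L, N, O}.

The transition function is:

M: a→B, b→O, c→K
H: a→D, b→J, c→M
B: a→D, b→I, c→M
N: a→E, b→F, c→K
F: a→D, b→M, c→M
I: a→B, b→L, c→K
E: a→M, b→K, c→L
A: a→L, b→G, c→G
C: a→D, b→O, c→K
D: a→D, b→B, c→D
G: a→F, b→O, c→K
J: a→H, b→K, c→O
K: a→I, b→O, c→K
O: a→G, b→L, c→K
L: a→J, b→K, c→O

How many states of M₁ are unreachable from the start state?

4

No path from O leads to A, C, E, N; the other 11 states are all reachable.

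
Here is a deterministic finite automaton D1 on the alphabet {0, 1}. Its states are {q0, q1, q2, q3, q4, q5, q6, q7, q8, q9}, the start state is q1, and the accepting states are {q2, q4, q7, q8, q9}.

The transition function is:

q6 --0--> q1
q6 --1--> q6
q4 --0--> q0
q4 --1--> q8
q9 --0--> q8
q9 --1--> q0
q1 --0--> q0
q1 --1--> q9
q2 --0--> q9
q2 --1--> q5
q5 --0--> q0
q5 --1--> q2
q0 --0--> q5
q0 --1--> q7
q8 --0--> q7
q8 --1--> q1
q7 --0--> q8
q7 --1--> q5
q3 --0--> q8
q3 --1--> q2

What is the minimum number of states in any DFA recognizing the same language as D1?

States {q3,q4,q6} cannot be reached from the start state, so discard them.
Start with accepting vs non-accepting: {q2,q7,q8,q9} | {q0,q1,q5}.
Stable partition: {q2,q7,q8,q9} | {q0,q1,q5} — 2 equivalence classes.

2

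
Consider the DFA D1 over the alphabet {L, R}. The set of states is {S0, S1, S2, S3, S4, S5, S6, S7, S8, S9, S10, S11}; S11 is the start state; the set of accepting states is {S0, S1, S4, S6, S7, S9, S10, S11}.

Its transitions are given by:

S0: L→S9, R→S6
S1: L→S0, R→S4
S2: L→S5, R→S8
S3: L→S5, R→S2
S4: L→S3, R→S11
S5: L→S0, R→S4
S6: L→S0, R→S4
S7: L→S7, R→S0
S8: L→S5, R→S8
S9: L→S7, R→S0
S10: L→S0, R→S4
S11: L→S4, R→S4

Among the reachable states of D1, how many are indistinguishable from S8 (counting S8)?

States {S1,S10} cannot be reached from the start state, so discard them.
P0 = {S0,S4,S6,S7,S9,S11} | {S2,S3,S5,S8}.
Split {S0,S4,S6,S7,S9,S11} by δ(·,L) → {S0,S6,S7,S9,S11} and {S4}.
Split {S0,S6,S7,S9,S11} by δ(·,L) → {S0,S6,S7,S9} and {S11}.
Refine {S0,S6,S7,S9} on symbol R: members go to different blocks, giving {S0,S7,S9} and {S6}.
On input R, block {S0,S7,S9} splits into {S7,S9} and {S0}.
Refine {S2,S3,S5,S8} on symbol L: members go to different blocks, giving {S2,S3,S8} and {S5}.
No further refinement is possible. Final partition (7 blocks): {S7,S9} | {S2,S3,S8} | {S4} | {S11} | {S6} | {S0} | {S5}.
The equivalence class containing S8 is {S2,S3,S8}, of size 3.

3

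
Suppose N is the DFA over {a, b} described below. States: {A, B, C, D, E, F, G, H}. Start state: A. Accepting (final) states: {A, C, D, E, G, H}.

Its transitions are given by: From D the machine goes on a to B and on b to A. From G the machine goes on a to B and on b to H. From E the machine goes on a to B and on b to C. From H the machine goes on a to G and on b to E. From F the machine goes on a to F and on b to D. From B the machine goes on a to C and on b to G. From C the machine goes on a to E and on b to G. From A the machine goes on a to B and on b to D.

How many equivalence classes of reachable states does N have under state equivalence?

4

First remove the unreachable states {F}; 7 states remain.
Start with accepting vs non-accepting: {A,C,D,E,G,H} | {B}.
On input a, block {A,C,D,E,G,H} splits into {A,D,E,G} and {C,H}.
Split {A,D,E,G} by δ(·,b) → {A,D} and {E,G}.
The partition is now stable with 4 blocks: {A,D} | {B} | {C,H} | {E,G}.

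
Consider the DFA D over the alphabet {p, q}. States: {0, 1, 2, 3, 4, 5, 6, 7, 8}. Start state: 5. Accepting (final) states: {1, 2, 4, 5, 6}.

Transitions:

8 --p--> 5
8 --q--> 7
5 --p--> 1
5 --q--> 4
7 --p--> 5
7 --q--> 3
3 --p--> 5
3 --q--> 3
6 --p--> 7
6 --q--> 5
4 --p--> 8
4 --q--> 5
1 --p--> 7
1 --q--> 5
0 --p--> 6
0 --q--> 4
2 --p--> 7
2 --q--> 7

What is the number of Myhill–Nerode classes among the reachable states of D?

3

First remove the unreachable states {0,2,6}; 6 states remain.
Initial partition by acceptance: {1,4,5} | {3,7,8}.
Split {1,4,5} by δ(·,p) → {1,4} and {5}.
No further refinement is possible. Final partition (3 blocks): {1,4} | {3,7,8} | {5}.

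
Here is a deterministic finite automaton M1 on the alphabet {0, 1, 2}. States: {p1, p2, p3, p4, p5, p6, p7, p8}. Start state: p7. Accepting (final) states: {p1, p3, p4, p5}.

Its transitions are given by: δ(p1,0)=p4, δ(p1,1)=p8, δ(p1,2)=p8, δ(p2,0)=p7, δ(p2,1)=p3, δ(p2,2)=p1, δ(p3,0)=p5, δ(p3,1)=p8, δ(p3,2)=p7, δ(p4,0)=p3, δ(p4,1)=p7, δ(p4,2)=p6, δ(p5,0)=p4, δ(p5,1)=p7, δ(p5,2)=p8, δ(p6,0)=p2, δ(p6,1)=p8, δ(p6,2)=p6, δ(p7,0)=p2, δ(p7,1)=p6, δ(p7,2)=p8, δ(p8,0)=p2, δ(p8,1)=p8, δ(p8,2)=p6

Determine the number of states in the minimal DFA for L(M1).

Start with accepting vs non-accepting: {p1,p3,p4,p5} | {p2,p6,p7,p8}.
On input 1, block {p2,p6,p7,p8} splits into {p6,p7,p8} and {p2}.
No further refinement is possible. Final partition (3 blocks): {p1,p3,p4,p5} | {p6,p7,p8} | {p2}.

3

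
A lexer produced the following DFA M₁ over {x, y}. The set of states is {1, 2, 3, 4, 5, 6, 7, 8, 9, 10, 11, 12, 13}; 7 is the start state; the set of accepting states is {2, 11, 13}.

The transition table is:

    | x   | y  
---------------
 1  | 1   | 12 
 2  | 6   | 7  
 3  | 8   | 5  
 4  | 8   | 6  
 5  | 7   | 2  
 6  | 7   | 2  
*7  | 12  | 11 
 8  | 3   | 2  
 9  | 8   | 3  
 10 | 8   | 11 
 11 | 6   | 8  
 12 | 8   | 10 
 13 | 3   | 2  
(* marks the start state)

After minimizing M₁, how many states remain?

States {1,4,9,13} cannot be reached from the start state, so discard them.
P0 = {2,11} | {3,5,6,7,8,10,12}.
Refine {3,5,6,7,8,10,12} on symbol y: members go to different blocks, giving {5,6,7,8,10} and {3,12}.
Split {5,6,7,8,10} by δ(·,x) → {5,6,10} and {7,8}.
The partition is now stable with 4 blocks: {2,11} | {5,6,10} | {3,12} | {7,8}.

4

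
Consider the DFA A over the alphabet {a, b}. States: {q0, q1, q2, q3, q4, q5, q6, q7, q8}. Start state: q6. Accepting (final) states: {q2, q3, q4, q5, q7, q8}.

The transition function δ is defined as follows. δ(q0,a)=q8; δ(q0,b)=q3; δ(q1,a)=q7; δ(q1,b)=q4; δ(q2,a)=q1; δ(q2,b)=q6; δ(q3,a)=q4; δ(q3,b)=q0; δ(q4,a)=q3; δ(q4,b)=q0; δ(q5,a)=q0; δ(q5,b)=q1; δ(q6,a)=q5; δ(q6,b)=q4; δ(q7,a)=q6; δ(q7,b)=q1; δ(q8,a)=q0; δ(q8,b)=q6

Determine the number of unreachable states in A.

1

No path from q6 leads to q2; the other 8 states are all reachable.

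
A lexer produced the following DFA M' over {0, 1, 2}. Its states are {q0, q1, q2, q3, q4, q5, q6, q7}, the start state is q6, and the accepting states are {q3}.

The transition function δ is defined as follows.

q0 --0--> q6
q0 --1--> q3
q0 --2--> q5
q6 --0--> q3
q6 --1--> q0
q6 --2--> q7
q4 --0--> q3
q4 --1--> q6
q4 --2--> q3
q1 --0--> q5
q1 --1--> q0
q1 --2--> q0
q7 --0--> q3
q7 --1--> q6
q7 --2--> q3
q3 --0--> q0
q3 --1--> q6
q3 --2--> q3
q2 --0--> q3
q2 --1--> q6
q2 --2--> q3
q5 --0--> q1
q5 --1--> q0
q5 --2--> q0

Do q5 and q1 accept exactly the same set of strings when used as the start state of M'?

Yes

First remove the unreachable states {q2,q4}; 6 states remain.
Start with accepting vs non-accepting: {q3} | {q0,q1,q5,q6,q7}.
On input 0, block {q0,q1,q5,q6,q7} splits into {q0,q1,q5} and {q6,q7}.
Refine {q0,q1,q5} on symbol 0: members go to different blocks, giving {q1,q5} and {q0}.
Refine {q6,q7} on symbol 1: members go to different blocks, giving {q6} and {q7}.
Stable partition: {q3} | {q1,q5} | {q6} | {q0} | {q7} — 5 equivalence classes.
q5 and q1 lie in the same block of the stable partition, so they are equivalent — no string distinguishes them.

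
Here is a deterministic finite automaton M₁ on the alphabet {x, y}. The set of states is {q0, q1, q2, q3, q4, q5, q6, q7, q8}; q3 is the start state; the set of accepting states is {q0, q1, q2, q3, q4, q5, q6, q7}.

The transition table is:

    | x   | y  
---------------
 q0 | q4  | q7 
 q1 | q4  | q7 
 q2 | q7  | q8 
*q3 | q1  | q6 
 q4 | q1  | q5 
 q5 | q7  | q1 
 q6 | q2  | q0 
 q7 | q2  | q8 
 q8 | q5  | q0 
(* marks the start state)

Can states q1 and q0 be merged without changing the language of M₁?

All states are reachable from the start state.
Start with accepting vs non-accepting: {q0,q1,q2,q3,q4,q5,q6,q7} | {q8}.
Refine {q0,q1,q2,q3,q4,q5,q6,q7} on symbol y: members go to different blocks, giving {q0,q1,q3,q4,q5,q6} and {q2,q7}.
Split {q0,q1,q3,q4,q5,q6} by δ(·,x) → {q0,q1,q3,q4} and {q5,q6}.
Refine {q0,q1,q3,q4} on symbol y: members go to different blocks, giving {q0,q1} and {q3,q4}.
No further refinement is possible. Final partition (5 blocks): {q0,q1} | {q8} | {q2,q7} | {q5,q6} | {q3,q4}.
q1 and q0 lie in the same block of the stable partition, so they are equivalent — no string distinguishes them.

Yes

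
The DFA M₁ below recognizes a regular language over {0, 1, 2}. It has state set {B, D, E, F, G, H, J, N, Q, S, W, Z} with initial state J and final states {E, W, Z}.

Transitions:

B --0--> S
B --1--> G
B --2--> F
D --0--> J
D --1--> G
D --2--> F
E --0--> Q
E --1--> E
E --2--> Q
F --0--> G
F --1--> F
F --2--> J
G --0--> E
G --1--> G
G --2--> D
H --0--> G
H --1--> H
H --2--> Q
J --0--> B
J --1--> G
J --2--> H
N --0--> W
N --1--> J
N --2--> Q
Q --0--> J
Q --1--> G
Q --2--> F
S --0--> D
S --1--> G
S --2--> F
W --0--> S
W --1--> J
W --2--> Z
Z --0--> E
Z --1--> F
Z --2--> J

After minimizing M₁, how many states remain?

4

First remove the unreachable states {N,W,Z}; 9 states remain.
Initial partition by acceptance: {E} | {B,D,F,G,H,J,Q,S}.
Refine {B,D,F,G,H,J,Q,S} on symbol 0: members go to different blocks, giving {B,D,F,H,J,Q,S} and {G}.
On input 0, block {B,D,F,H,J,Q,S} splits into {B,D,J,Q,S} and {F,H}.
No further refinement is possible. Final partition (4 blocks): {E} | {B,D,J,Q,S} | {G} | {F,H}.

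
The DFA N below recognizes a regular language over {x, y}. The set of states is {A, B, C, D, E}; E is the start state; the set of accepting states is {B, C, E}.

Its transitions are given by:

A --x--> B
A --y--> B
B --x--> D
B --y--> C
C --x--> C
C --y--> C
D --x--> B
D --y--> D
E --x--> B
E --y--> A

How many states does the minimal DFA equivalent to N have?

Initial partition by acceptance: {B,C,E} | {A,D}.
Split {B,C,E} by δ(·,x) → {C,E} and {B}.
Refine {C,E} on symbol x: members go to different blocks, giving {C} and {E}.
Refine {A,D} on symbol y: members go to different blocks, giving {A} and {D}.
Stable partition: {C} | {A} | {B} | {E} | {D} — 5 equivalence classes.

5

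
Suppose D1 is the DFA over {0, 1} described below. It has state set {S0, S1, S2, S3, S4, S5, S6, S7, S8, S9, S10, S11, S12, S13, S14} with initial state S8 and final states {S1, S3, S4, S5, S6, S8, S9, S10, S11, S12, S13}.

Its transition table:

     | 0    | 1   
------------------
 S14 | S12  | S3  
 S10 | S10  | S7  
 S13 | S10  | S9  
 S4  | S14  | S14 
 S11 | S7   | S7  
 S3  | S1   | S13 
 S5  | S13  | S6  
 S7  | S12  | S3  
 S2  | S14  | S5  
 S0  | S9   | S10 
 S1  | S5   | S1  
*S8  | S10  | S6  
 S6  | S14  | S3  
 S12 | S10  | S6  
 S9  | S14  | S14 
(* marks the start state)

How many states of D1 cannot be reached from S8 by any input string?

No path from S8 leads to S0, S2, S4, S11; the other 11 states are all reachable.

4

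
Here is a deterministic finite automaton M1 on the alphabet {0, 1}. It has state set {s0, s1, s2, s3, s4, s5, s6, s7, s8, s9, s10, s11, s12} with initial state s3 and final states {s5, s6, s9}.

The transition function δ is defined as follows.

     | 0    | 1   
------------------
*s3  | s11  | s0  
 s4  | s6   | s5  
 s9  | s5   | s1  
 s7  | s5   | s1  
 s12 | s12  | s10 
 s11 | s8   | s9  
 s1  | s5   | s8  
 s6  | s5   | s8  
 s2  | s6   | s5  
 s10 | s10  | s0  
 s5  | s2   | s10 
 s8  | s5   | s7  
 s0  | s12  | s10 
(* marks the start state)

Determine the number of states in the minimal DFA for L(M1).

States {s4} cannot be reached from the start state, so discard them.
Initial partition by acceptance: {s5,s6,s9} | {s0,s1,s2,s3,s7,s8,s10,s11,s12}.
Split {s5,s6,s9} by δ(·,0) → {s6,s9} and {s5}.
Refine {s0,s1,s2,s3,s7,s8,s10,s11,s12} on symbol 0: members go to different blocks, giving {s0,s3,s10,s11,s12} and {s1,s7,s8} and {s2}.
Refine {s0,s3,s10,s11,s12} on symbol 0: members go to different blocks, giving {s0,s3,s10,s12} and {s11}.
Refine {s0,s3,s10,s12} on symbol 0: members go to different blocks, giving {s0,s10,s12} and {s3}.
Stable partition: {s6,s9} | {s0,s10,s12} | {s5} | {s1,s7,s8} | {s2} | {s11} | {s3} — 7 equivalence classes.

7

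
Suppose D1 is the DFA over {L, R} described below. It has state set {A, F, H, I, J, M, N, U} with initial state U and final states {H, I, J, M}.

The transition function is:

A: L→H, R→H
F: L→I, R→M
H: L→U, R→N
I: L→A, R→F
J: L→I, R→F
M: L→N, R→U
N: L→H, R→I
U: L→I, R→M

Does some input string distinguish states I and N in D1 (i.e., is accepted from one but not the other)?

Yes

States {J} cannot be reached from the start state, so discard them.
Initial partition by acceptance: {H,I,M} | {A,F,N,U}.
Stable partition: {H,I,M} | {A,F,N,U} — 2 equivalence classes.
I and N end up in different blocks, so they are distinguishable. For instance, the string 'ε' is accepted from only I.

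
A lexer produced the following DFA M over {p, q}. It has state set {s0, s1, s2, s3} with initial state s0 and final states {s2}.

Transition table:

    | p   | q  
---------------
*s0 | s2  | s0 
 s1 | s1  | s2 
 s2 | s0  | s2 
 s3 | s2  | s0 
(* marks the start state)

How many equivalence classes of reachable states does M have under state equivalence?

Reachable states from the start: {s0,s2}. Unreachable: {s1,s3} — drop them.
Start with accepting vs non-accepting: {s2} | {s0}.
The partition is now stable with 2 blocks: {s2} | {s0}.

2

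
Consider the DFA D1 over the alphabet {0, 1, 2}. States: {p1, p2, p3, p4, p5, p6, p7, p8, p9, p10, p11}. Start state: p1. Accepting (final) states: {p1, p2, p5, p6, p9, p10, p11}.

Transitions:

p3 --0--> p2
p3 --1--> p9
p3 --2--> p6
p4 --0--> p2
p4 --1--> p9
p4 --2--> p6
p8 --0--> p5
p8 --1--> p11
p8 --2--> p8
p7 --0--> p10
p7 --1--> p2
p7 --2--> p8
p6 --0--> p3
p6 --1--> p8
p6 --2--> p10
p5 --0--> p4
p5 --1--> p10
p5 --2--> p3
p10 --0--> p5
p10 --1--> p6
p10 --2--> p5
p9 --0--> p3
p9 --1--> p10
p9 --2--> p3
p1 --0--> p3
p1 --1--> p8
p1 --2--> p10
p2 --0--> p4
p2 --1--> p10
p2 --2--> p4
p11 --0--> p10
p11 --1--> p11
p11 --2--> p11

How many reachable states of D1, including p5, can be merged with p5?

States {p7} cannot be reached from the start state, so discard them.
Initial partition by acceptance: {p1,p2,p5,p6,p9,p10,p11} | {p3,p4,p8}.
Split {p1,p2,p5,p6,p9,p10,p11} by δ(·,0) → {p1,p2,p5,p6,p9} and {p10,p11}.
Split {p1,p2,p5,p6,p9} by δ(·,1) → {p2,p5,p9} and {p1,p6}.
On input 1, block {p3,p4,p8} splits into {p3,p4} and {p8}.
Refine {p10,p11} on symbol 0: members go to different blocks, giving {p10} and {p11}.
Stable partition: {p2,p5,p9} | {p3,p4} | {p10} | {p1,p6} | {p8} | {p11} — 6 equivalence classes.
The equivalence class containing p5 is {p2,p5,p9}, of size 3.

3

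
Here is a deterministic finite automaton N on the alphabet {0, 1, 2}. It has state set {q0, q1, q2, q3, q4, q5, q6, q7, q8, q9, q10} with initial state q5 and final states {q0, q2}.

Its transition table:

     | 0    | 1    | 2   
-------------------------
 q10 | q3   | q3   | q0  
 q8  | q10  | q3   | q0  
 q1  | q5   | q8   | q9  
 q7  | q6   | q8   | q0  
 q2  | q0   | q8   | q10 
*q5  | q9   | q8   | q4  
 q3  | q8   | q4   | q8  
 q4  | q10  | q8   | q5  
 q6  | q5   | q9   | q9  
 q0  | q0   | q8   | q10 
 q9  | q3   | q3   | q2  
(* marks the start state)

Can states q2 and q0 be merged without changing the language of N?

Yes

Reachable states from the start: {q0,q2,q3,q4,q5,q8,q9,q10}. Unreachable: {q1,q6,q7} — drop them.
P0 = {q0,q2} | {q3,q4,q5,q8,q9,q10}.
Refine {q3,q4,q5,q8,q9,q10} on symbol 2: members go to different blocks, giving {q3,q4,q5} and {q8,q9,q10}.
Refine {q3,q4,q5} on symbol 1: members go to different blocks, giving {q4,q5} and {q3}.
Split {q8,q9,q10} by δ(·,0) → {q9,q10} and {q8}.
Stable partition: {q0,q2} | {q4,q5} | {q9,q10} | {q3} | {q8} — 5 equivalence classes.
q2 and q0 lie in the same block of the stable partition, so they are equivalent — no string distinguishes them.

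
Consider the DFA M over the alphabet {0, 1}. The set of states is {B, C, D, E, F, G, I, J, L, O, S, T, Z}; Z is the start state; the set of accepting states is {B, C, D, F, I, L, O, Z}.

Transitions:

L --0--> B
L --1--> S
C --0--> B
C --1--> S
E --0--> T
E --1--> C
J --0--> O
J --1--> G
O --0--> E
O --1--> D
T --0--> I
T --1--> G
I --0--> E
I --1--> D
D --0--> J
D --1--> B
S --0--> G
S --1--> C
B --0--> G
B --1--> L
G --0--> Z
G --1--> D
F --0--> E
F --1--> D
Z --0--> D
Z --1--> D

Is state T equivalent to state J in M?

Yes

First remove the unreachable states {F}; 12 states remain.
P0 = {B,C,D,I,L,O,Z} | {E,G,J,S,T}.
On input 0, block {B,C,D,I,L,O,Z} splits into {B,D,I,O} and {C,L,Z}.
Split {B,D,I,O} by δ(·,1) → {D,I,O} and {B}.
Refine {D,I,O} on symbol 1: members go to different blocks, giving {I,O} and {D}.
Refine {E,G,J,S,T} on symbol 0: members go to different blocks, giving {E,S} and {J,T} and {G}.
Refine {E,S} on symbol 0: members go to different blocks, giving {E} and {S}.
On input 0, block {C,L,Z} splits into {C,L} and {Z}.
The partition is now stable with 9 blocks: {I,O} | {E} | {C,L} | {B} | {D} | {J,T} | {G} | {S} | {Z}.
T and J lie in the same block of the stable partition, so they are equivalent — no string distinguishes them.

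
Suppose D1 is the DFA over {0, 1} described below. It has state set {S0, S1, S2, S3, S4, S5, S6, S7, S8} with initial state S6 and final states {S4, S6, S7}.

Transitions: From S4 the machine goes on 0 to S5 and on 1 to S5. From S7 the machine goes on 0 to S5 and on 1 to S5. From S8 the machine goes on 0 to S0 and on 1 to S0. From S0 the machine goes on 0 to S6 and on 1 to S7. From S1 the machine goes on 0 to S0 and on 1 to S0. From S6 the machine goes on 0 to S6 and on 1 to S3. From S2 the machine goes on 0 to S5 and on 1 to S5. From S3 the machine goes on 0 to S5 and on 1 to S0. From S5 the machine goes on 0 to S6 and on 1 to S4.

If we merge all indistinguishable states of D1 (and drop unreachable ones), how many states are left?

4

Reachable states from the start: {S0,S3,S4,S5,S6,S7}. Unreachable: {S1,S2,S8} — drop them.
P0 = {S4,S6,S7} | {S0,S3,S5}.
On input 0, block {S4,S6,S7} splits into {S4,S7} and {S6}.
On input 0, block {S0,S3,S5} splits into {S0,S5} and {S3}.
Stable partition: {S4,S7} | {S0,S5} | {S6} | {S3} — 4 equivalence classes.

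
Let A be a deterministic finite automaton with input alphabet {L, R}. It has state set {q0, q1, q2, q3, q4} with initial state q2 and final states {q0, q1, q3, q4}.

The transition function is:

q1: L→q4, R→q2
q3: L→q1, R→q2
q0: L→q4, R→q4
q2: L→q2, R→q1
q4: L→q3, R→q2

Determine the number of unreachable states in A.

1

BFS from q2 reaches {q1, q2, q3, q4}; the 1 state(s) q0 are never visited.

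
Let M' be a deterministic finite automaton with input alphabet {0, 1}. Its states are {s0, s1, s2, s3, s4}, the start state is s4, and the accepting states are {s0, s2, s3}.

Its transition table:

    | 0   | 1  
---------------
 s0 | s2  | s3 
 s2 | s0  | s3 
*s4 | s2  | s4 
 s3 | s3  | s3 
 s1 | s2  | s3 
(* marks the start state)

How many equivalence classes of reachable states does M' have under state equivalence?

2

States {s1} cannot be reached from the start state, so discard them.
Initial partition by acceptance: {s0,s2,s3} | {s4}.
No further refinement is possible. Final partition (2 blocks): {s0,s2,s3} | {s4}.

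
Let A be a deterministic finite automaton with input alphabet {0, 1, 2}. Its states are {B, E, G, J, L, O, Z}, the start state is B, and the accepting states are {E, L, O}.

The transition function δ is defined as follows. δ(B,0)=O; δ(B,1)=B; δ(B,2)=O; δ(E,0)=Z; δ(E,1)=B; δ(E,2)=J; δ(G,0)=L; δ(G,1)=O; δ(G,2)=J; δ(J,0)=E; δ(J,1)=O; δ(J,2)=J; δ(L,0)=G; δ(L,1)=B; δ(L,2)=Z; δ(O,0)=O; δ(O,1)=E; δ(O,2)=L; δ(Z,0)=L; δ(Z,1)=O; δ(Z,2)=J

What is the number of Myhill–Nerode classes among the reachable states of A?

4

All states are reachable from the start state.
P0 = {E,L,O} | {B,G,J,Z}.
Split {E,L,O} by δ(·,0) → {E,L} and {O}.
On input 0, block {B,G,J,Z} splits into {G,J,Z} and {B}.
Stable partition: {E,L} | {G,J,Z} | {O} | {B} — 4 equivalence classes.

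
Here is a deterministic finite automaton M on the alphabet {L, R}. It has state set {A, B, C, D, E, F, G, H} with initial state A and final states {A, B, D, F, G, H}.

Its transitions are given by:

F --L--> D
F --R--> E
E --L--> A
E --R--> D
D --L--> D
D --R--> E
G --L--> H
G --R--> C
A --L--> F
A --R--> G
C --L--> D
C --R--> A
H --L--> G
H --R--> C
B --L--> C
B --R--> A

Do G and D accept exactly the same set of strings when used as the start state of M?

No

First remove the unreachable states {B}; 7 states remain.
Initial partition by acceptance: {A,D,F,G,H} | {C,E}.
On input R, block {A,D,F,G,H} splits into {D,F,G,H} and {A}.
Refine {C,E} on symbol L: members go to different blocks, giving {C} and {E}.
Split {D,F,G,H} by δ(·,R) → {D,F} and {G,H}.
No further refinement is possible. Final partition (5 blocks): {D,F} | {C} | {A} | {E} | {G,H}.
G and D end up in different blocks, so they are distinguishable. For instance, the string 'RLR' is accepted from only D.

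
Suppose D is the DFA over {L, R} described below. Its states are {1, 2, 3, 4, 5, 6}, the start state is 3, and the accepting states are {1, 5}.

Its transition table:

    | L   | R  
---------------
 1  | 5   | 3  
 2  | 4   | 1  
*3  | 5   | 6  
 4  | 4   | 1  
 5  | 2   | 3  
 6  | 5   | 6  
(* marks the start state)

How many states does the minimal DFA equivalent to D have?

Every state is reachable, so we keep all 6.
Start with accepting vs non-accepting: {1,5} | {2,3,4,6}.
On input L, block {1,5} splits into {1} and {5}.
On input L, block {2,3,4,6} splits into {2,4} and {3,6}.
Stable partition: {1} | {2,4} | {5} | {3,6} — 4 equivalence classes.

4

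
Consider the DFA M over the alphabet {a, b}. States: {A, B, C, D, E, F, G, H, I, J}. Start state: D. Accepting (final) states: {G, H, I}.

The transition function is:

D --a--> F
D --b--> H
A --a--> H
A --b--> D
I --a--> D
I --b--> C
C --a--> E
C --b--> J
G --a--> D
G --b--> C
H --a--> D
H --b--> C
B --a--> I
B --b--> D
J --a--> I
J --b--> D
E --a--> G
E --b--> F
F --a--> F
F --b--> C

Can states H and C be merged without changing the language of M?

No

Reachable states from the start: {C,D,E,F,G,H,I,J}. Unreachable: {A,B} — drop them.
Initial partition by acceptance: {G,H,I} | {C,D,E,F,J}.
Refine {C,D,E,F,J} on symbol a: members go to different blocks, giving {C,D,F} and {E,J}.
Refine {C,D,F} on symbol a: members go to different blocks, giving {D,F} and {C}.
Refine {D,F} on symbol b: members go to different blocks, giving {D} and {F}.
Refine {E,J} on symbol b: members go to different blocks, giving {E} and {J}.
No further refinement is possible. Final partition (6 blocks): {G,H,I} | {D} | {E} | {C} | {F} | {J}.
H and C end up in different blocks, so they are distinguishable. For instance, the string 'ε' is accepted from only H.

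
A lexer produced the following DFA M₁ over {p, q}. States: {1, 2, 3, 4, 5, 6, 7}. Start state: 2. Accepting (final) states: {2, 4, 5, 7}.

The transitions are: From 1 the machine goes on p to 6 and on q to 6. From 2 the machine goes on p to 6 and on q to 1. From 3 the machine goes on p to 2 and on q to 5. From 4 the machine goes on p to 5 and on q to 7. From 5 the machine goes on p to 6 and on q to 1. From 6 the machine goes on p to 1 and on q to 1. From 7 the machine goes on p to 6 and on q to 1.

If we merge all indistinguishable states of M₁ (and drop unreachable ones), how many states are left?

2

States {3,4,5,7} cannot be reached from the start state, so discard them.
Initial partition by acceptance: {2} | {1,6}.
Stable partition: {2} | {1,6} — 2 equivalence classes.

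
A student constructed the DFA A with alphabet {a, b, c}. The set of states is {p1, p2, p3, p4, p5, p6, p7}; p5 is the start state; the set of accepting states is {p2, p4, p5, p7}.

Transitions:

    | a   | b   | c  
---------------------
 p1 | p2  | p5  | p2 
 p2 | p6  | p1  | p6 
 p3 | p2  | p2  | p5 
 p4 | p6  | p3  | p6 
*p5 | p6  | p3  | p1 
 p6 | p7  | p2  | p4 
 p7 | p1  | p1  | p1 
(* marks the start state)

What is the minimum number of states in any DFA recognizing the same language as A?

2

Start with accepting vs non-accepting: {p2,p4,p5,p7} | {p1,p3,p6}.
No further refinement is possible. Final partition (2 blocks): {p2,p4,p5,p7} | {p1,p3,p6}.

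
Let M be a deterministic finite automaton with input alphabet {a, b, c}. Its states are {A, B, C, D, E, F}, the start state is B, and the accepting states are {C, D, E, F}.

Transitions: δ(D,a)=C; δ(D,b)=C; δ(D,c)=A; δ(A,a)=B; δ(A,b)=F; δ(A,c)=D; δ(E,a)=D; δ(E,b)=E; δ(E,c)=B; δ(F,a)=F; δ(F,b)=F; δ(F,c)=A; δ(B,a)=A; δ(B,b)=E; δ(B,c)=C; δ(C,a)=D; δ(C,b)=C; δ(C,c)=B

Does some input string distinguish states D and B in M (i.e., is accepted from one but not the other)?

Yes

All states are reachable from the start state.
Start with accepting vs non-accepting: {C,D,E,F} | {A,B}.
The partition is now stable with 2 blocks: {C,D,E,F} | {A,B}.
D and B end up in different blocks, so they are distinguishable. For instance, the string 'ε' is accepted from only D.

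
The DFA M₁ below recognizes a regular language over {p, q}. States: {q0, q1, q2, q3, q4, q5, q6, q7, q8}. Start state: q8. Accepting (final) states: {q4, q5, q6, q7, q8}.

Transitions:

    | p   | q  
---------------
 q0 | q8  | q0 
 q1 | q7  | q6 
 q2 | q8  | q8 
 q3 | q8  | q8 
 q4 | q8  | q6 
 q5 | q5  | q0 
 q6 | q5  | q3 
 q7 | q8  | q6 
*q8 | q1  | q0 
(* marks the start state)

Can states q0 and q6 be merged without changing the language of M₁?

No

Reachable states from the start: {q0,q1,q3,q5,q6,q7,q8}. Unreachable: {q2,q4} — drop them.
Initial partition by acceptance: {q5,q6,q7,q8} | {q0,q1,q3}.
On input p, block {q5,q6,q7,q8} splits into {q5,q6,q7} and {q8}.
Refine {q5,q6,q7} on symbol p: members go to different blocks, giving {q5,q6} and {q7}.
Refine {q0,q1,q3} on symbol p: members go to different blocks, giving {q0,q3} and {q1}.
Split {q0,q3} by δ(·,q) → {q0} and {q3}.
On input q, block {q5,q6} splits into {q5} and {q6}.
No further refinement is possible. Final partition (7 blocks): {q5} | {q0} | {q8} | {q7} | {q1} | {q3} | {q6}.
q0 and q6 end up in different blocks, so they are distinguishable. For instance, the string 'ε' is accepted from only q6.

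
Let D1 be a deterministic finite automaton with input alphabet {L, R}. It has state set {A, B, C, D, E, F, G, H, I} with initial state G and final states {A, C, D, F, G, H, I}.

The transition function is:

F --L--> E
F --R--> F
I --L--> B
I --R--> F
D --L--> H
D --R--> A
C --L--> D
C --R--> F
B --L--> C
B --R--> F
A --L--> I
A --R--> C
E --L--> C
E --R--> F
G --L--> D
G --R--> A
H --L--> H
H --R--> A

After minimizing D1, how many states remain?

5

All states are reachable from the start state.
P0 = {A,C,D,F,G,H,I} | {B,E}.
On input L, block {A,C,D,F,G,H,I} splits into {A,C,D,G,H} and {F,I}.
On input L, block {A,C,D,G,H} splits into {C,D,G,H} and {A}.
On input R, block {C,D,G,H} splits into {D,G,H} and {C}.
The partition is now stable with 5 blocks: {D,G,H} | {B,E} | {F,I} | {A} | {C}.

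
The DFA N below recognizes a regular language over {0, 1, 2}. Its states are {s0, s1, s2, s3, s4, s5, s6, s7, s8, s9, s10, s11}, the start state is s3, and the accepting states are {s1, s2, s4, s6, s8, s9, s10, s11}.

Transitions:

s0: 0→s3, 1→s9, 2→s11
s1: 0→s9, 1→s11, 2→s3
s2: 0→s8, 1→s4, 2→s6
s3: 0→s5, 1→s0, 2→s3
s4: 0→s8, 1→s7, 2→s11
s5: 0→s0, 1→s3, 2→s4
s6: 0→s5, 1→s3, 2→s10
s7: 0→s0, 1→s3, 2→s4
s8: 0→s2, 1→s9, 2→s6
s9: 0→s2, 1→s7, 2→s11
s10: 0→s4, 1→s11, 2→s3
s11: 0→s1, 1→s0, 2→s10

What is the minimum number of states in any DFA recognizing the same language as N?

8

P0 = {s1,s2,s4,s6,s8,s9,s10,s11} | {s0,s3,s5,s7}.
On input 0, block {s1,s2,s4,s6,s8,s9,s10,s11} splits into {s1,s2,s4,s8,s9,s10,s11} and {s6}.
On input 1, block {s1,s2,s4,s8,s9,s10,s11} splits into {s1,s2,s8,s10} and {s4,s9,s11}.
On input 0, block {s1,s2,s8,s10} splits into {s1,s10} and {s2,s8}.
Split {s0,s3,s5,s7} by δ(·,1) → {s3,s5,s7} and {s0}.
Split {s3,s5,s7} by δ(·,0) → {s5,s7} and {s3}.
Split {s4,s9,s11} by δ(·,0) → {s4,s9} and {s11}.
Stable partition: {s1,s10} | {s5,s7} | {s6} | {s4,s9} | {s2,s8} | {s0} | {s3} | {s11} — 8 equivalence classes.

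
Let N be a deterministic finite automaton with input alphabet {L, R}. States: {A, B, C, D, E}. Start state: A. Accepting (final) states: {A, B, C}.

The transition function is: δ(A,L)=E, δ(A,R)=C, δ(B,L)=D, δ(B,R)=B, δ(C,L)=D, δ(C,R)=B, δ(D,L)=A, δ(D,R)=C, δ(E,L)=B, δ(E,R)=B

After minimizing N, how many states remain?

P0 = {A,B,C} | {D,E}.
The partition is now stable with 2 blocks: {A,B,C} | {D,E}.

2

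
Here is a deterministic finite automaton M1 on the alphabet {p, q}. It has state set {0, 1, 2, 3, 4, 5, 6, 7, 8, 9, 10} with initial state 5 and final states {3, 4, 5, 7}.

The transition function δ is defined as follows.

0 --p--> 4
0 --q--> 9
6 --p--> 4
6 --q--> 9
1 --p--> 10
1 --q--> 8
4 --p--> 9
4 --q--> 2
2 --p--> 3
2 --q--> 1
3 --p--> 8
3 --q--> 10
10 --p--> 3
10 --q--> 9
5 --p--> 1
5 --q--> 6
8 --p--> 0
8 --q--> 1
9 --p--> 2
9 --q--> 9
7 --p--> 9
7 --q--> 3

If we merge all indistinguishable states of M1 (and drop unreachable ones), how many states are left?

First remove the unreachable states {7}; 10 states remain.
Start with accepting vs non-accepting: {3,4,5} | {0,1,2,6,8,9,10}.
Split {0,1,2,6,8,9,10} by δ(·,p) → {0,2,6,10} and {1,8,9}.
No further refinement is possible. Final partition (3 blocks): {3,4,5} | {0,2,6,10} | {1,8,9}.

3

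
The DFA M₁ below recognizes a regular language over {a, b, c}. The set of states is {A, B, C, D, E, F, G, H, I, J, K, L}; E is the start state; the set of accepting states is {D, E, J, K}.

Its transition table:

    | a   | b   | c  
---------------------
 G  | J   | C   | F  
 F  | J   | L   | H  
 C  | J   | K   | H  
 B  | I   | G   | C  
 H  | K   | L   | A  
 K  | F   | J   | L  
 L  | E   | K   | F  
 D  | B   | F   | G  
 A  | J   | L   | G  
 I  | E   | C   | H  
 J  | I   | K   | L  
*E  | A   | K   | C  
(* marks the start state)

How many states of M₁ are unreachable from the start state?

2

Starting at E and following transitions, the reachable set is {A, C, E, F, G, H, I, J, K, L}. That leaves B, D unreachable — 2 in total.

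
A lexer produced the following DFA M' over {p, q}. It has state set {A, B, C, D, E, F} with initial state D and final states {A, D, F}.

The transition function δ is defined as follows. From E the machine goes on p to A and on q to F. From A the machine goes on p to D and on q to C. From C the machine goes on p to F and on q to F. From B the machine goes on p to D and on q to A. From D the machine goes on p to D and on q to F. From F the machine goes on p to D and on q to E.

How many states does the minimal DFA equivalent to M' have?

3

Reachable states from the start: {A,C,D,E,F}. Unreachable: {B} — drop them.
Initial partition by acceptance: {A,D,F} | {C,E}.
Refine {A,D,F} on symbol q: members go to different blocks, giving {A,F} and {D}.
Stable partition: {A,F} | {C,E} | {D} — 3 equivalence classes.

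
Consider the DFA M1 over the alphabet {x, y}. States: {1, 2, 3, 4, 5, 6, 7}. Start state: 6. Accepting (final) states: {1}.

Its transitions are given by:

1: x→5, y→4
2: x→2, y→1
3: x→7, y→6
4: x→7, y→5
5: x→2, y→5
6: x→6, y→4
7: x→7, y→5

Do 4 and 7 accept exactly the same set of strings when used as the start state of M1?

Yes

First remove the unreachable states {3}; 6 states remain.
Initial partition by acceptance: {1} | {2,4,5,6,7}.
Split {2,4,5,6,7} by δ(·,y) → {4,5,6,7} and {2}.
Refine {4,5,6,7} on symbol x: members go to different blocks, giving {4,6,7} and {5}.
On input y, block {4,6,7} splits into {4,7} and {6}.
The partition is now stable with 5 blocks: {1} | {4,7} | {2} | {5} | {6}.
4 and 7 lie in the same block of the stable partition, so they are equivalent — no string distinguishes them.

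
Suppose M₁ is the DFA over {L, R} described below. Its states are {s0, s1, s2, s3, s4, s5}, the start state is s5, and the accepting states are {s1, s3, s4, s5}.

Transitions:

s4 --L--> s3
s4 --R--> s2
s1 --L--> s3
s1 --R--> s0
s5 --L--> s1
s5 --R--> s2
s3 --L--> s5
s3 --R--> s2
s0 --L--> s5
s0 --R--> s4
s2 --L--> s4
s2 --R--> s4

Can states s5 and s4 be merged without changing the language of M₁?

Every state is reachable, so we keep all 6.
Start with accepting vs non-accepting: {s1,s3,s4,s5} | {s0,s2}.
Stable partition: {s1,s3,s4,s5} | {s0,s2} — 2 equivalence classes.
s5 and s4 lie in the same block of the stable partition, so they are equivalent — no string distinguishes them.

Yes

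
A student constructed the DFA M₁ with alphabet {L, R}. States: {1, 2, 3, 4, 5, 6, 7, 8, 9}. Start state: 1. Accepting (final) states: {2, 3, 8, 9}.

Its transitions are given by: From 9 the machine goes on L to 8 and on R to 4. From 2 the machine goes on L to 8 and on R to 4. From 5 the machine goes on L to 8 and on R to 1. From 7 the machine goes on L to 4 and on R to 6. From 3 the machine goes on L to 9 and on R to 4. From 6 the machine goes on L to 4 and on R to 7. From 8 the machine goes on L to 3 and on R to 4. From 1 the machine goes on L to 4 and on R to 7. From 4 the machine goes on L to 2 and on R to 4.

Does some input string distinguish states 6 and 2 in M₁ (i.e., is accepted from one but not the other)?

Reachable states from the start: {1,2,3,4,6,7,8,9}. Unreachable: {5} — drop them.
Start with accepting vs non-accepting: {2,3,8,9} | {1,4,6,7}.
On input L, block {1,4,6,7} splits into {1,6,7} and {4}.
No further refinement is possible. Final partition (3 blocks): {2,3,8,9} | {1,6,7} | {4}.
6 and 2 end up in different blocks, so they are distinguishable. For instance, the string 'ε' is accepted from only 2.

Yes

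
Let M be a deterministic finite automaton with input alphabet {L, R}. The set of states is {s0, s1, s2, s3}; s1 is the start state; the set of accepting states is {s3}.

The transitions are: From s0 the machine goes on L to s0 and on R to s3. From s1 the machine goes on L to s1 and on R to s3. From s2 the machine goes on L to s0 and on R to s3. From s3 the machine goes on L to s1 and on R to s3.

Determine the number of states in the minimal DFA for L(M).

Reachable states from the start: {s1,s3}. Unreachable: {s0,s2} — drop them.
P0 = {s3} | {s1}.
The partition is now stable with 2 blocks: {s3} | {s1}.

2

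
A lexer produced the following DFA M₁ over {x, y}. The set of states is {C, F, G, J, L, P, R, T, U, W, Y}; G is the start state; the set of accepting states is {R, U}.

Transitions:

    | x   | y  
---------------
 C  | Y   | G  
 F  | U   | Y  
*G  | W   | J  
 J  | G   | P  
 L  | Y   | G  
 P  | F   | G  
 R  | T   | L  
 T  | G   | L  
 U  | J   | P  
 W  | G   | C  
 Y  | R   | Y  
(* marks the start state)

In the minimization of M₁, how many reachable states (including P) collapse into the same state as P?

Every state is reachable, so we keep all 11.
Initial partition by acceptance: {R,U} | {C,F,G,J,L,P,T,W,Y}.
Split {C,F,G,J,L,P,T,W,Y} by δ(·,x) → {C,G,J,L,P,T,W} and {F,Y}.
Split {C,G,J,L,P,T,W} by δ(·,x) → {G,J,T,W} and {C,L,P}.
Refine {G,J,T,W} on symbol y: members go to different blocks, giving {J,T,W} and {G}.
Stable partition: {R,U} | {J,T,W} | {F,Y} | {C,L,P} | {G} — 5 equivalence classes.
The equivalence class containing P is {C,L,P}, of size 3.

3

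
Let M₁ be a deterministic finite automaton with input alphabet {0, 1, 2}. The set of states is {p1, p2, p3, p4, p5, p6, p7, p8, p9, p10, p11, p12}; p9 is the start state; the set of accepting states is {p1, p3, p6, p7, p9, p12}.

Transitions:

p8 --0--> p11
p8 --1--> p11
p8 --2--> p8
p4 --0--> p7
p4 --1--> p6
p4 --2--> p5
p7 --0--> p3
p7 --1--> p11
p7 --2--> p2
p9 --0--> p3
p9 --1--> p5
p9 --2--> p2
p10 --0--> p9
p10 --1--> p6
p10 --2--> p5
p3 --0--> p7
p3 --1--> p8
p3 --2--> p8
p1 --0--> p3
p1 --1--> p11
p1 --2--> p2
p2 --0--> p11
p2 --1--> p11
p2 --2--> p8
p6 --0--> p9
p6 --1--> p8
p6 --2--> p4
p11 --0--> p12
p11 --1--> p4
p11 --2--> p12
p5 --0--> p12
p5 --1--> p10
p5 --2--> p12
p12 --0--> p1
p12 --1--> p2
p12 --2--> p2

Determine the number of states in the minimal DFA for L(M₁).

6

All states are reachable from the start state.
P0 = {p1,p3,p6,p7,p9,p12} | {p2,p4,p5,p8,p10,p11}.
Refine {p2,p4,p5,p8,p10,p11} on symbol 0: members go to different blocks, giving {p4,p5,p10,p11} and {p2,p8}.
Refine {p1,p3,p6,p7,p9,p12} on symbol 1: members go to different blocks, giving {p1,p7,p9} and {p3,p6,p12}.
On input 0, block {p4,p5,p10,p11} splits into {p4,p10} and {p5,p11}.
Refine {p3,p6,p12} on symbol 2: members go to different blocks, giving {p3,p12} and {p6}.
No further refinement is possible. Final partition (6 blocks): {p1,p7,p9} | {p4,p10} | {p2,p8} | {p3,p12} | {p5,p11} | {p6}.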